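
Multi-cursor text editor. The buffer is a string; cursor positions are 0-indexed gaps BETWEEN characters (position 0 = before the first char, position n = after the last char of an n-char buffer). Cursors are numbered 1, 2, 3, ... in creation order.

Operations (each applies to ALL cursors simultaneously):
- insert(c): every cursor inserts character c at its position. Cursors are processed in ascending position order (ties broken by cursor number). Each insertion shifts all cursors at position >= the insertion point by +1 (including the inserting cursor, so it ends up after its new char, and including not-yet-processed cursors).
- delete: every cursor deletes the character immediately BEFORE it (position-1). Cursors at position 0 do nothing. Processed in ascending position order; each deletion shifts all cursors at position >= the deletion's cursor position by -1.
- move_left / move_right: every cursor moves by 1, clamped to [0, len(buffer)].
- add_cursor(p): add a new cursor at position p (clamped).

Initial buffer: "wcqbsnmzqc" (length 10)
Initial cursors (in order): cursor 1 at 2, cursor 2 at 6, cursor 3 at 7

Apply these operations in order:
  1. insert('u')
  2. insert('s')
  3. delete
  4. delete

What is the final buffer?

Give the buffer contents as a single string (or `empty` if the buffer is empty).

Answer: wcqbsnmzqc

Derivation:
After op 1 (insert('u')): buffer="wcuqbsnumuzqc" (len 13), cursors c1@3 c2@8 c3@10, authorship ..1....2.3...
After op 2 (insert('s')): buffer="wcusqbsnusmuszqc" (len 16), cursors c1@4 c2@10 c3@13, authorship ..11....22.33...
After op 3 (delete): buffer="wcuqbsnumuzqc" (len 13), cursors c1@3 c2@8 c3@10, authorship ..1....2.3...
After op 4 (delete): buffer="wcqbsnmzqc" (len 10), cursors c1@2 c2@6 c3@7, authorship ..........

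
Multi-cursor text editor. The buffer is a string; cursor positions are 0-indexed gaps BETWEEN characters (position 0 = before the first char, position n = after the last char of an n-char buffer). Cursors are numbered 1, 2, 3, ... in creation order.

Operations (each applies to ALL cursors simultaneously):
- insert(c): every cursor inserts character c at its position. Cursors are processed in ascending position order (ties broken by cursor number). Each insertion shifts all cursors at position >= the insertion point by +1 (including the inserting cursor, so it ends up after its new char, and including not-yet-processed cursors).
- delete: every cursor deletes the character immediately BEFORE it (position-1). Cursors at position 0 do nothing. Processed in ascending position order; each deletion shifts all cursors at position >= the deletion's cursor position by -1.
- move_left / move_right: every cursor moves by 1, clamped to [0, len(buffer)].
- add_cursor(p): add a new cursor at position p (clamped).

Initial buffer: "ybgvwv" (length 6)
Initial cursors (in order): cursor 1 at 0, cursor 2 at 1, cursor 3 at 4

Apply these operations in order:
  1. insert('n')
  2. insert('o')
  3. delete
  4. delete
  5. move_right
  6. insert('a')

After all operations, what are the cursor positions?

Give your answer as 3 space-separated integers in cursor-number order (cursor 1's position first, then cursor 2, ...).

After op 1 (insert('n')): buffer="nynbgvnwv" (len 9), cursors c1@1 c2@3 c3@7, authorship 1.2...3..
After op 2 (insert('o')): buffer="noynobgvnowv" (len 12), cursors c1@2 c2@5 c3@10, authorship 11.22...33..
After op 3 (delete): buffer="nynbgvnwv" (len 9), cursors c1@1 c2@3 c3@7, authorship 1.2...3..
After op 4 (delete): buffer="ybgvwv" (len 6), cursors c1@0 c2@1 c3@4, authorship ......
After op 5 (move_right): buffer="ybgvwv" (len 6), cursors c1@1 c2@2 c3@5, authorship ......
After op 6 (insert('a')): buffer="yabagvwav" (len 9), cursors c1@2 c2@4 c3@8, authorship .1.2...3.

Answer: 2 4 8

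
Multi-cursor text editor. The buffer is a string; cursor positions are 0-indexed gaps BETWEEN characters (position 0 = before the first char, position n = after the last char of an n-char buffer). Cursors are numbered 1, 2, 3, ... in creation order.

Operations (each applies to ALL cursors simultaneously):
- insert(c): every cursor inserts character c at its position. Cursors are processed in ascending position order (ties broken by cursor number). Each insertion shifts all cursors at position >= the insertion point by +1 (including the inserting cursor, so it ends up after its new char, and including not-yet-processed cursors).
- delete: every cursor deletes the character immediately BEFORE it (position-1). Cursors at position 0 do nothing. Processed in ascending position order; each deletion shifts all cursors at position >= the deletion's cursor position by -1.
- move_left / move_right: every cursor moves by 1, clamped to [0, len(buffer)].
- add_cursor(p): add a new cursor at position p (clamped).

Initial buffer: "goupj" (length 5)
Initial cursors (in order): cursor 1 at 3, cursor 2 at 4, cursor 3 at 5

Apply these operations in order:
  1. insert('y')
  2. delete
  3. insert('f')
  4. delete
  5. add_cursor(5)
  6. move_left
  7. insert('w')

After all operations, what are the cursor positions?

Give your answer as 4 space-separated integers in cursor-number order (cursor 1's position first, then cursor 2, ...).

After op 1 (insert('y')): buffer="gouypyjy" (len 8), cursors c1@4 c2@6 c3@8, authorship ...1.2.3
After op 2 (delete): buffer="goupj" (len 5), cursors c1@3 c2@4 c3@5, authorship .....
After op 3 (insert('f')): buffer="goufpfjf" (len 8), cursors c1@4 c2@6 c3@8, authorship ...1.2.3
After op 4 (delete): buffer="goupj" (len 5), cursors c1@3 c2@4 c3@5, authorship .....
After op 5 (add_cursor(5)): buffer="goupj" (len 5), cursors c1@3 c2@4 c3@5 c4@5, authorship .....
After op 6 (move_left): buffer="goupj" (len 5), cursors c1@2 c2@3 c3@4 c4@4, authorship .....
After op 7 (insert('w')): buffer="gowuwpwwj" (len 9), cursors c1@3 c2@5 c3@8 c4@8, authorship ..1.2.34.

Answer: 3 5 8 8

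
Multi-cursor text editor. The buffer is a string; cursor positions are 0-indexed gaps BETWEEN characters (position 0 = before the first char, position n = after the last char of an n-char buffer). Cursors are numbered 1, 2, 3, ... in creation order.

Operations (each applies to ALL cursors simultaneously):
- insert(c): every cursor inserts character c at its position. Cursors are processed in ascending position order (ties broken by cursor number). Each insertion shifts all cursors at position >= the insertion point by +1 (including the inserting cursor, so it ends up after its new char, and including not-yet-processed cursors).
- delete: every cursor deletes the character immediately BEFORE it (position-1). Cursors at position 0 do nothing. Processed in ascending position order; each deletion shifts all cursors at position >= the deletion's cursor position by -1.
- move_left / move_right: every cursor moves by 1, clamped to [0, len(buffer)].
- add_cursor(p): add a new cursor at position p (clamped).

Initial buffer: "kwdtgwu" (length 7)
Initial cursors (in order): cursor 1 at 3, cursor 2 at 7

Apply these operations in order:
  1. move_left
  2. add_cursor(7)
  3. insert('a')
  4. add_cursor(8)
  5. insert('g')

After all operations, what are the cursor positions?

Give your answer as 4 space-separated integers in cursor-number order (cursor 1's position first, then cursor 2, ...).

After op 1 (move_left): buffer="kwdtgwu" (len 7), cursors c1@2 c2@6, authorship .......
After op 2 (add_cursor(7)): buffer="kwdtgwu" (len 7), cursors c1@2 c2@6 c3@7, authorship .......
After op 3 (insert('a')): buffer="kwadtgwaua" (len 10), cursors c1@3 c2@8 c3@10, authorship ..1....2.3
After op 4 (add_cursor(8)): buffer="kwadtgwaua" (len 10), cursors c1@3 c2@8 c4@8 c3@10, authorship ..1....2.3
After op 5 (insert('g')): buffer="kwagdtgwagguag" (len 14), cursors c1@4 c2@11 c4@11 c3@14, authorship ..11....224.33

Answer: 4 11 14 11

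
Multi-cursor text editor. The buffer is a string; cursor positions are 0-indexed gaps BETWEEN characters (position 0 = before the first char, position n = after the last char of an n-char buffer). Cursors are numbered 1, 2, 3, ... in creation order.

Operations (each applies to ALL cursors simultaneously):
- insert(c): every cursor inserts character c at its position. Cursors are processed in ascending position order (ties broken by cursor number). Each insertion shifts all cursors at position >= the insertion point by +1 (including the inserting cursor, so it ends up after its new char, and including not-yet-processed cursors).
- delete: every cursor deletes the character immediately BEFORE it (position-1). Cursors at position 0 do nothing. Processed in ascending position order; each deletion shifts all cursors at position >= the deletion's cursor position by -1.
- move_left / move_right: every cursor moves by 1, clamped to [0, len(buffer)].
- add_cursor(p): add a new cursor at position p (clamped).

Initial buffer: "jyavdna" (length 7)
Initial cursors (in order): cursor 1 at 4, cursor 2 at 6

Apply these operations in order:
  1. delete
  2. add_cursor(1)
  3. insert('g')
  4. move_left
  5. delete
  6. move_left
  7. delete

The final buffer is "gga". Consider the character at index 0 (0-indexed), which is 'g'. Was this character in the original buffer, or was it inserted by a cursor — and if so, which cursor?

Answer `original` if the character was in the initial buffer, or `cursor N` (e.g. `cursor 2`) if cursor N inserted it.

Answer: cursor 1

Derivation:
After op 1 (delete): buffer="jyada" (len 5), cursors c1@3 c2@4, authorship .....
After op 2 (add_cursor(1)): buffer="jyada" (len 5), cursors c3@1 c1@3 c2@4, authorship .....
After op 3 (insert('g')): buffer="jgyagdga" (len 8), cursors c3@2 c1@5 c2@7, authorship .3..1.2.
After op 4 (move_left): buffer="jgyagdga" (len 8), cursors c3@1 c1@4 c2@6, authorship .3..1.2.
After op 5 (delete): buffer="gygga" (len 5), cursors c3@0 c1@2 c2@3, authorship 3.12.
After op 6 (move_left): buffer="gygga" (len 5), cursors c3@0 c1@1 c2@2, authorship 3.12.
After op 7 (delete): buffer="gga" (len 3), cursors c1@0 c2@0 c3@0, authorship 12.
Authorship (.=original, N=cursor N): 1 2 .
Index 0: author = 1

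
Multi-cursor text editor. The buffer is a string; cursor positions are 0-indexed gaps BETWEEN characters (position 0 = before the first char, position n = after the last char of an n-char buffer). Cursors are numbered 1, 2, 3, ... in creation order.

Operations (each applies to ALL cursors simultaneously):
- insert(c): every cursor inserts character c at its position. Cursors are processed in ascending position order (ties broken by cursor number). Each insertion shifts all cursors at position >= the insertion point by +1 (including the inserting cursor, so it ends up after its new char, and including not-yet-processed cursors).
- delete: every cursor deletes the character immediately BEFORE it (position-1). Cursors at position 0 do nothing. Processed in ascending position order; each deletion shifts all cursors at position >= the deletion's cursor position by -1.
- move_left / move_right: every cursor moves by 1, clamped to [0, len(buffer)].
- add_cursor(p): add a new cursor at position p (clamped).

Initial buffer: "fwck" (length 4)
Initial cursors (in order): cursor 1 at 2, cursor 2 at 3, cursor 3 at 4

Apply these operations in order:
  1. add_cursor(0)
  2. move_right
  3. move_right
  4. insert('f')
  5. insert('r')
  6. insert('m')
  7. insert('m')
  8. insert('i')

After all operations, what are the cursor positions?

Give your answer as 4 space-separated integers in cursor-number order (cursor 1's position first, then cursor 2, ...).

Answer: 24 24 24 7

Derivation:
After op 1 (add_cursor(0)): buffer="fwck" (len 4), cursors c4@0 c1@2 c2@3 c3@4, authorship ....
After op 2 (move_right): buffer="fwck" (len 4), cursors c4@1 c1@3 c2@4 c3@4, authorship ....
After op 3 (move_right): buffer="fwck" (len 4), cursors c4@2 c1@4 c2@4 c3@4, authorship ....
After op 4 (insert('f')): buffer="fwfckfff" (len 8), cursors c4@3 c1@8 c2@8 c3@8, authorship ..4..123
After op 5 (insert('r')): buffer="fwfrckfffrrr" (len 12), cursors c4@4 c1@12 c2@12 c3@12, authorship ..44..123123
After op 6 (insert('m')): buffer="fwfrmckfffrrrmmm" (len 16), cursors c4@5 c1@16 c2@16 c3@16, authorship ..444..123123123
After op 7 (insert('m')): buffer="fwfrmmckfffrrrmmmmmm" (len 20), cursors c4@6 c1@20 c2@20 c3@20, authorship ..4444..123123123123
After op 8 (insert('i')): buffer="fwfrmmickfffrrrmmmmmmiii" (len 24), cursors c4@7 c1@24 c2@24 c3@24, authorship ..44444..123123123123123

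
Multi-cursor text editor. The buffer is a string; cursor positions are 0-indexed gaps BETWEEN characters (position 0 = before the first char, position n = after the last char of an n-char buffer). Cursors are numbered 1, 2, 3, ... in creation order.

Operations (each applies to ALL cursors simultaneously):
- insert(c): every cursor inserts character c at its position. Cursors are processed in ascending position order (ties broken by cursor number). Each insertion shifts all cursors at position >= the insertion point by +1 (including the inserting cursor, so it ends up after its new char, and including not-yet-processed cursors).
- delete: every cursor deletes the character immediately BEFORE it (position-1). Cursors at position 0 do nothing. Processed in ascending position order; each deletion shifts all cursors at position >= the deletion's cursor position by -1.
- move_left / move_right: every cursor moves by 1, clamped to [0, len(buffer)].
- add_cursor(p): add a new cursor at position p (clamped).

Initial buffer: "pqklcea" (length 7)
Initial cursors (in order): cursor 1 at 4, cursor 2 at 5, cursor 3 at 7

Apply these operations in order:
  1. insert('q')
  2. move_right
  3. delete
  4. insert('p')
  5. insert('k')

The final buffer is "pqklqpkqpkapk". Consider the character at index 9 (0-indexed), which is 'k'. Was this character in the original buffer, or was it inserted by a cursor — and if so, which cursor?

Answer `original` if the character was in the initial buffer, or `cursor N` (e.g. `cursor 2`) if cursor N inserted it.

Answer: cursor 2

Derivation:
After op 1 (insert('q')): buffer="pqklqcqeaq" (len 10), cursors c1@5 c2@7 c3@10, authorship ....1.2..3
After op 2 (move_right): buffer="pqklqcqeaq" (len 10), cursors c1@6 c2@8 c3@10, authorship ....1.2..3
After op 3 (delete): buffer="pqklqqa" (len 7), cursors c1@5 c2@6 c3@7, authorship ....12.
After op 4 (insert('p')): buffer="pqklqpqpap" (len 10), cursors c1@6 c2@8 c3@10, authorship ....1122.3
After op 5 (insert('k')): buffer="pqklqpkqpkapk" (len 13), cursors c1@7 c2@10 c3@13, authorship ....111222.33
Authorship (.=original, N=cursor N): . . . . 1 1 1 2 2 2 . 3 3
Index 9: author = 2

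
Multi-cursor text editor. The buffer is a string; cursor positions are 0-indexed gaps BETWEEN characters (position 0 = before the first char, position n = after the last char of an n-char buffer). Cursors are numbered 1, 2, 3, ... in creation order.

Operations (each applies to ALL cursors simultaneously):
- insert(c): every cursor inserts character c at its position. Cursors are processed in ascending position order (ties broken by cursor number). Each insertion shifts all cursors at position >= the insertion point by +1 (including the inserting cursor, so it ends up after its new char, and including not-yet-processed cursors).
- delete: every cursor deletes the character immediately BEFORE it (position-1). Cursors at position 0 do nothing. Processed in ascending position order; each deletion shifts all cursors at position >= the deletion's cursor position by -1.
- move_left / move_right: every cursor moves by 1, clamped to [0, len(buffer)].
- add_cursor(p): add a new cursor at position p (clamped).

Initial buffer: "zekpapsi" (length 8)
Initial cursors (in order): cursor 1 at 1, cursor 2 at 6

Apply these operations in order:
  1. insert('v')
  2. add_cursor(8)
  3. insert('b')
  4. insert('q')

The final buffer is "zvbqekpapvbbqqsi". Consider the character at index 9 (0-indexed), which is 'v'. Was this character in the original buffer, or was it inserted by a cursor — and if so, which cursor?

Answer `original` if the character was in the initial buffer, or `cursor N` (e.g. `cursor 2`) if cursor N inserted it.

Answer: cursor 2

Derivation:
After op 1 (insert('v')): buffer="zvekpapvsi" (len 10), cursors c1@2 c2@8, authorship .1.....2..
After op 2 (add_cursor(8)): buffer="zvekpapvsi" (len 10), cursors c1@2 c2@8 c3@8, authorship .1.....2..
After op 3 (insert('b')): buffer="zvbekpapvbbsi" (len 13), cursors c1@3 c2@11 c3@11, authorship .11.....223..
After op 4 (insert('q')): buffer="zvbqekpapvbbqqsi" (len 16), cursors c1@4 c2@14 c3@14, authorship .111.....22323..
Authorship (.=original, N=cursor N): . 1 1 1 . . . . . 2 2 3 2 3 . .
Index 9: author = 2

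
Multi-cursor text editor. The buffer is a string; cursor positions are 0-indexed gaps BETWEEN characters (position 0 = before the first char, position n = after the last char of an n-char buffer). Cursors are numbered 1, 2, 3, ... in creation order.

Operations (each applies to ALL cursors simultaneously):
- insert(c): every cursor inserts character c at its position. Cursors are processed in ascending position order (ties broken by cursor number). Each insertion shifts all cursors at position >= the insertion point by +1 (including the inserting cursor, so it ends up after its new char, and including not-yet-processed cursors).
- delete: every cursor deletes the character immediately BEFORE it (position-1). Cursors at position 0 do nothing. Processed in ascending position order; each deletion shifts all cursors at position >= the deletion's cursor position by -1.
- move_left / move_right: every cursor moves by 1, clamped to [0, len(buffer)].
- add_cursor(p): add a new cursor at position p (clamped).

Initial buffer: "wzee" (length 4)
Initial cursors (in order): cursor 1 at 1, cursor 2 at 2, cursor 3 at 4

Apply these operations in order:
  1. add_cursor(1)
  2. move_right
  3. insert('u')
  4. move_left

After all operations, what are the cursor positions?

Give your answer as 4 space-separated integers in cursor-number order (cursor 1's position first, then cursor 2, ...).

Answer: 3 5 7 3

Derivation:
After op 1 (add_cursor(1)): buffer="wzee" (len 4), cursors c1@1 c4@1 c2@2 c3@4, authorship ....
After op 2 (move_right): buffer="wzee" (len 4), cursors c1@2 c4@2 c2@3 c3@4, authorship ....
After op 3 (insert('u')): buffer="wzuueueu" (len 8), cursors c1@4 c4@4 c2@6 c3@8, authorship ..14.2.3
After op 4 (move_left): buffer="wzuueueu" (len 8), cursors c1@3 c4@3 c2@5 c3@7, authorship ..14.2.3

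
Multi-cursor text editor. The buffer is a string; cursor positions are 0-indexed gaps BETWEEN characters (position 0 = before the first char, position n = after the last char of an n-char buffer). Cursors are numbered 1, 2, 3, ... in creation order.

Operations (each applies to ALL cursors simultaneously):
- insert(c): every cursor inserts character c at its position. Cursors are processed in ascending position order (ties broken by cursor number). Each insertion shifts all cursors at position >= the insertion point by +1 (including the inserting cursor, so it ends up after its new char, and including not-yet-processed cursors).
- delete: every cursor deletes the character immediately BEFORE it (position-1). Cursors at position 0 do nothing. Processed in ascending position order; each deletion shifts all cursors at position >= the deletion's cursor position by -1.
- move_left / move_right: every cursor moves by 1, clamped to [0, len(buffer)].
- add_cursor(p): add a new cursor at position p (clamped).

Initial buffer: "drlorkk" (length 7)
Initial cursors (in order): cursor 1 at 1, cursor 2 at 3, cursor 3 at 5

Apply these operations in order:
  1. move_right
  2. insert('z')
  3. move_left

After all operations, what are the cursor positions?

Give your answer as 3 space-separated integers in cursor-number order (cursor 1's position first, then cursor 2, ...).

Answer: 2 5 8

Derivation:
After op 1 (move_right): buffer="drlorkk" (len 7), cursors c1@2 c2@4 c3@6, authorship .......
After op 2 (insert('z')): buffer="drzlozrkzk" (len 10), cursors c1@3 c2@6 c3@9, authorship ..1..2..3.
After op 3 (move_left): buffer="drzlozrkzk" (len 10), cursors c1@2 c2@5 c3@8, authorship ..1..2..3.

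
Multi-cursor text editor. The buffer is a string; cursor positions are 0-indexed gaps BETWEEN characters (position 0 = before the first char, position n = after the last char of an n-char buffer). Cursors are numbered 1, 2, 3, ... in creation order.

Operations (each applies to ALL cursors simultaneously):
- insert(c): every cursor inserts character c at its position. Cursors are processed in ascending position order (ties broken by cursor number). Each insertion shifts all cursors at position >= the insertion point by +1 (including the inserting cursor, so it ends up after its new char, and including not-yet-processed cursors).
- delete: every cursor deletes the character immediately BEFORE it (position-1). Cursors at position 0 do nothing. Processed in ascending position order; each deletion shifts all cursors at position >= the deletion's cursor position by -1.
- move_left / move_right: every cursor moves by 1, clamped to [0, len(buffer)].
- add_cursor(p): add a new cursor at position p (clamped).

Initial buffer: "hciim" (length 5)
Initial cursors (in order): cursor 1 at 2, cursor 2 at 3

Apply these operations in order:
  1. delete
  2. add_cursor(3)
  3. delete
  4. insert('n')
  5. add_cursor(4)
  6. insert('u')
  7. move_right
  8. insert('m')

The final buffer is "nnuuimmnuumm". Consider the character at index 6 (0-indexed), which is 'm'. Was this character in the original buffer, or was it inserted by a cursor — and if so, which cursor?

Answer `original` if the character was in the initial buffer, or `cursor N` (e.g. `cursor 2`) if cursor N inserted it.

Answer: cursor 2

Derivation:
After op 1 (delete): buffer="him" (len 3), cursors c1@1 c2@1, authorship ...
After op 2 (add_cursor(3)): buffer="him" (len 3), cursors c1@1 c2@1 c3@3, authorship ...
After op 3 (delete): buffer="i" (len 1), cursors c1@0 c2@0 c3@1, authorship .
After op 4 (insert('n')): buffer="nnin" (len 4), cursors c1@2 c2@2 c3@4, authorship 12.3
After op 5 (add_cursor(4)): buffer="nnin" (len 4), cursors c1@2 c2@2 c3@4 c4@4, authorship 12.3
After op 6 (insert('u')): buffer="nnuuinuu" (len 8), cursors c1@4 c2@4 c3@8 c4@8, authorship 1212.334
After op 7 (move_right): buffer="nnuuinuu" (len 8), cursors c1@5 c2@5 c3@8 c4@8, authorship 1212.334
After op 8 (insert('m')): buffer="nnuuimmnuumm" (len 12), cursors c1@7 c2@7 c3@12 c4@12, authorship 1212.1233434
Authorship (.=original, N=cursor N): 1 2 1 2 . 1 2 3 3 4 3 4
Index 6: author = 2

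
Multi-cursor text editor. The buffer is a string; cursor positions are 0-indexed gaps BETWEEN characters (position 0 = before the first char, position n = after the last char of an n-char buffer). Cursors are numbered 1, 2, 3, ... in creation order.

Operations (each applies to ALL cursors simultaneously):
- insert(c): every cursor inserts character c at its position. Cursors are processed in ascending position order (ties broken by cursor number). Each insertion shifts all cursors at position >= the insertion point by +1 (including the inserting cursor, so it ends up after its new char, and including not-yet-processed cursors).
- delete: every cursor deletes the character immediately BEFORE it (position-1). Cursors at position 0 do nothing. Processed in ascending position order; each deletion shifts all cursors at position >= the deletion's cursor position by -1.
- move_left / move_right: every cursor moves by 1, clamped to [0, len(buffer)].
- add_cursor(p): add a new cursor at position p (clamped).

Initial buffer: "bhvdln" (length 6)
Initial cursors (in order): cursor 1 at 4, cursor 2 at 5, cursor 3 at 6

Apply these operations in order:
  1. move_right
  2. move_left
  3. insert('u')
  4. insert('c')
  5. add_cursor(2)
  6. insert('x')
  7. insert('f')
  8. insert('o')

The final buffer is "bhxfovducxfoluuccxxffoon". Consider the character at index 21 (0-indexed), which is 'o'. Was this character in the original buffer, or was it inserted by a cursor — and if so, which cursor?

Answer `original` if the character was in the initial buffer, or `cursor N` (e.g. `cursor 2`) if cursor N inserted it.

Answer: cursor 2

Derivation:
After op 1 (move_right): buffer="bhvdln" (len 6), cursors c1@5 c2@6 c3@6, authorship ......
After op 2 (move_left): buffer="bhvdln" (len 6), cursors c1@4 c2@5 c3@5, authorship ......
After op 3 (insert('u')): buffer="bhvduluun" (len 9), cursors c1@5 c2@8 c3@8, authorship ....1.23.
After op 4 (insert('c')): buffer="bhvducluuccn" (len 12), cursors c1@6 c2@11 c3@11, authorship ....11.2323.
After op 5 (add_cursor(2)): buffer="bhvducluuccn" (len 12), cursors c4@2 c1@6 c2@11 c3@11, authorship ....11.2323.
After op 6 (insert('x')): buffer="bhxvducxluuccxxn" (len 16), cursors c4@3 c1@8 c2@15 c3@15, authorship ..4..111.232323.
After op 7 (insert('f')): buffer="bhxfvducxfluuccxxffn" (len 20), cursors c4@4 c1@10 c2@19 c3@19, authorship ..44..1111.23232323.
After op 8 (insert('o')): buffer="bhxfovducxfoluuccxxffoon" (len 24), cursors c4@5 c1@12 c2@23 c3@23, authorship ..444..11111.2323232323.
Authorship (.=original, N=cursor N): . . 4 4 4 . . 1 1 1 1 1 . 2 3 2 3 2 3 2 3 2 3 .
Index 21: author = 2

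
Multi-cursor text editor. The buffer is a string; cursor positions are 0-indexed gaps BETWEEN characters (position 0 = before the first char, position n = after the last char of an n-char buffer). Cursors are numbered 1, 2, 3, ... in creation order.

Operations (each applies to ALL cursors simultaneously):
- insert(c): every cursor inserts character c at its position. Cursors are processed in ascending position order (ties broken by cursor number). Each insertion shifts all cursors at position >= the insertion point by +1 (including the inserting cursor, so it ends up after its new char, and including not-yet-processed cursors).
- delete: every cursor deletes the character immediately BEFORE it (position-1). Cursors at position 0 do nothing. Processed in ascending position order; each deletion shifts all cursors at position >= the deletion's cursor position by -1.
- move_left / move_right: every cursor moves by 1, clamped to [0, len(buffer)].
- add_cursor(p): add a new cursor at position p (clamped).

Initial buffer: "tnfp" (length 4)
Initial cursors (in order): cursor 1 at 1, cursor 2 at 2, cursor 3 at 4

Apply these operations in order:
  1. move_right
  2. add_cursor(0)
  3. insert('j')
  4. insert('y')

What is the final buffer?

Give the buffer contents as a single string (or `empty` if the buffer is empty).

Answer: jytnjyfjypjy

Derivation:
After op 1 (move_right): buffer="tnfp" (len 4), cursors c1@2 c2@3 c3@4, authorship ....
After op 2 (add_cursor(0)): buffer="tnfp" (len 4), cursors c4@0 c1@2 c2@3 c3@4, authorship ....
After op 3 (insert('j')): buffer="jtnjfjpj" (len 8), cursors c4@1 c1@4 c2@6 c3@8, authorship 4..1.2.3
After op 4 (insert('y')): buffer="jytnjyfjypjy" (len 12), cursors c4@2 c1@6 c2@9 c3@12, authorship 44..11.22.33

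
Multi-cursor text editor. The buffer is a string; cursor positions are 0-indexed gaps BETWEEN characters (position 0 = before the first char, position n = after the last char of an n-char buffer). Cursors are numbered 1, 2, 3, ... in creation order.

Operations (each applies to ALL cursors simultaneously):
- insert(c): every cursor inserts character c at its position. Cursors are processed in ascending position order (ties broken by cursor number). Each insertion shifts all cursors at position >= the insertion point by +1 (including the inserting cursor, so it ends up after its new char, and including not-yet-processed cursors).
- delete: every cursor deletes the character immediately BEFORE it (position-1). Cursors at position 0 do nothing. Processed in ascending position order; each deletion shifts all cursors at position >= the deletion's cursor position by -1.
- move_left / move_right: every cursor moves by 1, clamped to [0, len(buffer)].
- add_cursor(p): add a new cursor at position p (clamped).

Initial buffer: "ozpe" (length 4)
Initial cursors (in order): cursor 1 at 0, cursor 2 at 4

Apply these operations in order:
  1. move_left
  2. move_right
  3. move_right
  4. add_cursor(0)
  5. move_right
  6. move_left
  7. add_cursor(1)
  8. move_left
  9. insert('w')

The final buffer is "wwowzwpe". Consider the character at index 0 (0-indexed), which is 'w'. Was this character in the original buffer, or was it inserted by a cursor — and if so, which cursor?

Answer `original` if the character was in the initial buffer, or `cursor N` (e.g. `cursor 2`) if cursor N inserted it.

Answer: cursor 3

Derivation:
After op 1 (move_left): buffer="ozpe" (len 4), cursors c1@0 c2@3, authorship ....
After op 2 (move_right): buffer="ozpe" (len 4), cursors c1@1 c2@4, authorship ....
After op 3 (move_right): buffer="ozpe" (len 4), cursors c1@2 c2@4, authorship ....
After op 4 (add_cursor(0)): buffer="ozpe" (len 4), cursors c3@0 c1@2 c2@4, authorship ....
After op 5 (move_right): buffer="ozpe" (len 4), cursors c3@1 c1@3 c2@4, authorship ....
After op 6 (move_left): buffer="ozpe" (len 4), cursors c3@0 c1@2 c2@3, authorship ....
After op 7 (add_cursor(1)): buffer="ozpe" (len 4), cursors c3@0 c4@1 c1@2 c2@3, authorship ....
After op 8 (move_left): buffer="ozpe" (len 4), cursors c3@0 c4@0 c1@1 c2@2, authorship ....
After op 9 (insert('w')): buffer="wwowzwpe" (len 8), cursors c3@2 c4@2 c1@4 c2@6, authorship 34.1.2..
Authorship (.=original, N=cursor N): 3 4 . 1 . 2 . .
Index 0: author = 3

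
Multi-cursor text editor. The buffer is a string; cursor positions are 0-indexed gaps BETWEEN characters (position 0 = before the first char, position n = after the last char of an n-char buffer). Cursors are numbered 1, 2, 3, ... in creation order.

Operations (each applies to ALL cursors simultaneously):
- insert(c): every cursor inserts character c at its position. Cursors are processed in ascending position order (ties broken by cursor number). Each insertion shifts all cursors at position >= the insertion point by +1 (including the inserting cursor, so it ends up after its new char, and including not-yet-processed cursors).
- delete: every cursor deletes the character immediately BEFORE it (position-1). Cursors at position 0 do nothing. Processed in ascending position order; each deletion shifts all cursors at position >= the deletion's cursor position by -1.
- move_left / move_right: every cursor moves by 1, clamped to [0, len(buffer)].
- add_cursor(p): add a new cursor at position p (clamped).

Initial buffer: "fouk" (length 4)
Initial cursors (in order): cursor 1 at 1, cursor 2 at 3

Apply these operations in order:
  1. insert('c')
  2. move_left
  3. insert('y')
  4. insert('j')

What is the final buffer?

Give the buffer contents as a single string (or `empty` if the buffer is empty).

Answer: fyjcouyjck

Derivation:
After op 1 (insert('c')): buffer="fcouck" (len 6), cursors c1@2 c2@5, authorship .1..2.
After op 2 (move_left): buffer="fcouck" (len 6), cursors c1@1 c2@4, authorship .1..2.
After op 3 (insert('y')): buffer="fycouyck" (len 8), cursors c1@2 c2@6, authorship .11..22.
After op 4 (insert('j')): buffer="fyjcouyjck" (len 10), cursors c1@3 c2@8, authorship .111..222.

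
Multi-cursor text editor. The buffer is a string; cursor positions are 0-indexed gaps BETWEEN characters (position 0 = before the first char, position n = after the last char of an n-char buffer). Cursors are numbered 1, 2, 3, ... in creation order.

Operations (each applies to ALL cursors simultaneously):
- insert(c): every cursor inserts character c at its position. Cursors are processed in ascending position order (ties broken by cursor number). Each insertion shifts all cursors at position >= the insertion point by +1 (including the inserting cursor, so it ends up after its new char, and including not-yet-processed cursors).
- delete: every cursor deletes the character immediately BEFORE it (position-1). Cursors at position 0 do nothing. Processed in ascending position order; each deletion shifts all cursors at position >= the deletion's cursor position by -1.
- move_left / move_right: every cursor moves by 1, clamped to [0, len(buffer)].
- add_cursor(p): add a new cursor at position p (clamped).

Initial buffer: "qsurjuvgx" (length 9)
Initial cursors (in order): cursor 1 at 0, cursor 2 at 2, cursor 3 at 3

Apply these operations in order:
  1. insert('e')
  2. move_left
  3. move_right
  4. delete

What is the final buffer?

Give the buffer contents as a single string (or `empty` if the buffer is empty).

After op 1 (insert('e')): buffer="eqseuerjuvgx" (len 12), cursors c1@1 c2@4 c3@6, authorship 1..2.3......
After op 2 (move_left): buffer="eqseuerjuvgx" (len 12), cursors c1@0 c2@3 c3@5, authorship 1..2.3......
After op 3 (move_right): buffer="eqseuerjuvgx" (len 12), cursors c1@1 c2@4 c3@6, authorship 1..2.3......
After op 4 (delete): buffer="qsurjuvgx" (len 9), cursors c1@0 c2@2 c3@3, authorship .........

Answer: qsurjuvgx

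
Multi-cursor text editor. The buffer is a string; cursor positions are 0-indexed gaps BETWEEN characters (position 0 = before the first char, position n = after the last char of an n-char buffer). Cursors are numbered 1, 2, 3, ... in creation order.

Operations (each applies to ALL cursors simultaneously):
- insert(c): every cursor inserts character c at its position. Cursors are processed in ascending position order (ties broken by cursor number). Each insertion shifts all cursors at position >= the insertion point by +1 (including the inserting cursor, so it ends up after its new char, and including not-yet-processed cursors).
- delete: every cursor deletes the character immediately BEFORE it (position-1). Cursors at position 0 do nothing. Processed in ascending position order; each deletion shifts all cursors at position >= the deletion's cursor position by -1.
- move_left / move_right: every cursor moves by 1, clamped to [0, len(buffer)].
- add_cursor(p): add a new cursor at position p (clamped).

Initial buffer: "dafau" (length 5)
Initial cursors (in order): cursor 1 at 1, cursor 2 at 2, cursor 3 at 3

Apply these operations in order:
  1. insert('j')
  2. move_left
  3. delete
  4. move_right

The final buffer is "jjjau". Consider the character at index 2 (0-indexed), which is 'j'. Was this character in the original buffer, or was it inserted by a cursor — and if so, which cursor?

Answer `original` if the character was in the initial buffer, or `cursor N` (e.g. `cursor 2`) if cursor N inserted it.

Answer: cursor 3

Derivation:
After op 1 (insert('j')): buffer="djajfjau" (len 8), cursors c1@2 c2@4 c3@6, authorship .1.2.3..
After op 2 (move_left): buffer="djajfjau" (len 8), cursors c1@1 c2@3 c3@5, authorship .1.2.3..
After op 3 (delete): buffer="jjjau" (len 5), cursors c1@0 c2@1 c3@2, authorship 123..
After op 4 (move_right): buffer="jjjau" (len 5), cursors c1@1 c2@2 c3@3, authorship 123..
Authorship (.=original, N=cursor N): 1 2 3 . .
Index 2: author = 3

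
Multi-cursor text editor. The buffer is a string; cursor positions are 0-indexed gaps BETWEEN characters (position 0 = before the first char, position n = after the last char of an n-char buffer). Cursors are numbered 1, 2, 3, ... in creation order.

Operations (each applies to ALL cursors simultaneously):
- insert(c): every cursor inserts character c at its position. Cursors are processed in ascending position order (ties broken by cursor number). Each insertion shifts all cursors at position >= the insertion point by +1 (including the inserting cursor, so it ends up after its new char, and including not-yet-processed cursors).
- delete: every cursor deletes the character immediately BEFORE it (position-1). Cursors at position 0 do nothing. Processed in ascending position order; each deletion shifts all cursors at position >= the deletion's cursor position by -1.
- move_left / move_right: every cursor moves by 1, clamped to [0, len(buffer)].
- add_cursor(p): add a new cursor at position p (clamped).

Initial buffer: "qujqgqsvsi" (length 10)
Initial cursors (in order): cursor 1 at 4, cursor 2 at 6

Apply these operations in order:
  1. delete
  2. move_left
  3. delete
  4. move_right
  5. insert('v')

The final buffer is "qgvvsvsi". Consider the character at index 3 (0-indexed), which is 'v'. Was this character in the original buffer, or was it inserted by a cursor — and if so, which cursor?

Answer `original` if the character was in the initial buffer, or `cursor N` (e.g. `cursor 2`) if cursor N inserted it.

After op 1 (delete): buffer="qujgsvsi" (len 8), cursors c1@3 c2@4, authorship ........
After op 2 (move_left): buffer="qujgsvsi" (len 8), cursors c1@2 c2@3, authorship ........
After op 3 (delete): buffer="qgsvsi" (len 6), cursors c1@1 c2@1, authorship ......
After op 4 (move_right): buffer="qgsvsi" (len 6), cursors c1@2 c2@2, authorship ......
After op 5 (insert('v')): buffer="qgvvsvsi" (len 8), cursors c1@4 c2@4, authorship ..12....
Authorship (.=original, N=cursor N): . . 1 2 . . . .
Index 3: author = 2

Answer: cursor 2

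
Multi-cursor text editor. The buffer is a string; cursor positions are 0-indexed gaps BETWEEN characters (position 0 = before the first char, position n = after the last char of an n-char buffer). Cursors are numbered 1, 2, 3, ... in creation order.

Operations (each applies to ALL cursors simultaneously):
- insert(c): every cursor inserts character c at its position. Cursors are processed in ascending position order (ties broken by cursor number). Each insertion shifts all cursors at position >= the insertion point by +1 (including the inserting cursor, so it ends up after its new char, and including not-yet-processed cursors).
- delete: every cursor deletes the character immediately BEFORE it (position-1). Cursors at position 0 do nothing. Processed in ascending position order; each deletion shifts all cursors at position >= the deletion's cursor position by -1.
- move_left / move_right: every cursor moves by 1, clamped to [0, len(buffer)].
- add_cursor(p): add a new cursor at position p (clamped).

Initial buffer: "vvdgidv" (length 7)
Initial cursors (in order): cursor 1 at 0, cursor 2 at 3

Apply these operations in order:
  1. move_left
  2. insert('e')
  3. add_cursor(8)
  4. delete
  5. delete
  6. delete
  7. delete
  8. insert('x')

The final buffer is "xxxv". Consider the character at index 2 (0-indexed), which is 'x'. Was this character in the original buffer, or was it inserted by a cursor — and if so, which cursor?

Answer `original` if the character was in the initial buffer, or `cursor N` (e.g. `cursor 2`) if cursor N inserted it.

Answer: cursor 3

Derivation:
After op 1 (move_left): buffer="vvdgidv" (len 7), cursors c1@0 c2@2, authorship .......
After op 2 (insert('e')): buffer="evvedgidv" (len 9), cursors c1@1 c2@4, authorship 1..2.....
After op 3 (add_cursor(8)): buffer="evvedgidv" (len 9), cursors c1@1 c2@4 c3@8, authorship 1..2.....
After op 4 (delete): buffer="vvdgiv" (len 6), cursors c1@0 c2@2 c3@5, authorship ......
After op 5 (delete): buffer="vdgv" (len 4), cursors c1@0 c2@1 c3@3, authorship ....
After op 6 (delete): buffer="dv" (len 2), cursors c1@0 c2@0 c3@1, authorship ..
After op 7 (delete): buffer="v" (len 1), cursors c1@0 c2@0 c3@0, authorship .
After op 8 (insert('x')): buffer="xxxv" (len 4), cursors c1@3 c2@3 c3@3, authorship 123.
Authorship (.=original, N=cursor N): 1 2 3 .
Index 2: author = 3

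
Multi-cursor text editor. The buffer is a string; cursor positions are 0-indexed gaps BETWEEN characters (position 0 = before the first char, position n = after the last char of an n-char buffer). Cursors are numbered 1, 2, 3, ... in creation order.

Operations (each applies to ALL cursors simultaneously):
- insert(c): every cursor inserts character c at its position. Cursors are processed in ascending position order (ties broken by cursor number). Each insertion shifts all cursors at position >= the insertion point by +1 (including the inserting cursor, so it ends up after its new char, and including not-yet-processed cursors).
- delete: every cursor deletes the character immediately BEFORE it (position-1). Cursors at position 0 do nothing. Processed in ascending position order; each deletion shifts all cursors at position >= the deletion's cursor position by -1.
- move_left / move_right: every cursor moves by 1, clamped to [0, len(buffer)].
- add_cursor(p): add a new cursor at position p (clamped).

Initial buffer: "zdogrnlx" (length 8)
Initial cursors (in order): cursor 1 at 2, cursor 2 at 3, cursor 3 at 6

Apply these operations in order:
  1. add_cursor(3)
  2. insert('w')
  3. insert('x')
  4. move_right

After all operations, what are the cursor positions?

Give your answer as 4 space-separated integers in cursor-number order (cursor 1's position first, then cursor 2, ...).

Answer: 5 10 15 10

Derivation:
After op 1 (add_cursor(3)): buffer="zdogrnlx" (len 8), cursors c1@2 c2@3 c4@3 c3@6, authorship ........
After op 2 (insert('w')): buffer="zdwowwgrnwlx" (len 12), cursors c1@3 c2@6 c4@6 c3@10, authorship ..1.24...3..
After op 3 (insert('x')): buffer="zdwxowwxxgrnwxlx" (len 16), cursors c1@4 c2@9 c4@9 c3@14, authorship ..11.2424...33..
After op 4 (move_right): buffer="zdwxowwxxgrnwxlx" (len 16), cursors c1@5 c2@10 c4@10 c3@15, authorship ..11.2424...33..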